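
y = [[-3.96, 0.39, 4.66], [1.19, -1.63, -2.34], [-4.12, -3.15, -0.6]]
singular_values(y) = [7.07, 4.9, 0.56]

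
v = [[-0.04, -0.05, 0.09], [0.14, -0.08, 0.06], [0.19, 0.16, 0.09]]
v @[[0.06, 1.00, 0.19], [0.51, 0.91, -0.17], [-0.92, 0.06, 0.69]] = [[-0.11, -0.08, 0.06], [-0.09, 0.07, 0.08], [0.01, 0.34, 0.07]]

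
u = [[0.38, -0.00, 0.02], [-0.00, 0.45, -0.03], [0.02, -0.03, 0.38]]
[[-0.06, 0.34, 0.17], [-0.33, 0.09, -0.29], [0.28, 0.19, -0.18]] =u@ [[-0.19, 0.86, 0.48],[-0.69, 0.23, -0.69],[0.7, 0.46, -0.55]]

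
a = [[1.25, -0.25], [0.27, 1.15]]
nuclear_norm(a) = 2.46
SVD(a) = [[-0.98, -0.20], [-0.20, 0.98]] @ diag([1.2788338333895939, 1.1768534431177384]) @ [[-1.00, 0.01], [0.01, 1.00]]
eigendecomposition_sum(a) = [[0.62+0.01j,  -0.13+0.59j], [0.14-0.64j,  0.57+0.25j]] + [[(0.62-0.01j), -0.13-0.59j],  [(0.13+0.64j), (0.57-0.25j)]]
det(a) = 1.50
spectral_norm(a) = 1.28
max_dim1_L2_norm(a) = 1.27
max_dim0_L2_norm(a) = 1.28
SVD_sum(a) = [[1.25, -0.01], [0.26, -0.0]] + [[-0.0, -0.24], [0.01, 1.15]]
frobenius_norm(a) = 1.74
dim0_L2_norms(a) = [1.28, 1.18]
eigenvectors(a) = [[0.13+0.68j, (0.13-0.68j)], [(0.72+0j), (0.72-0j)]]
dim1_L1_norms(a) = [1.5, 1.42]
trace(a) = 2.40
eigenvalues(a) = [(1.2+0.25j), (1.2-0.25j)]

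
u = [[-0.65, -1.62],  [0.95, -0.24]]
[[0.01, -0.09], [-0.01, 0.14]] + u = [[-0.64, -1.71],[0.94, -0.10]]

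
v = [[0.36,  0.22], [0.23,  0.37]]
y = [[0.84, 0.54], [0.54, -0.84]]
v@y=[[0.42,0.01], [0.39,-0.19]]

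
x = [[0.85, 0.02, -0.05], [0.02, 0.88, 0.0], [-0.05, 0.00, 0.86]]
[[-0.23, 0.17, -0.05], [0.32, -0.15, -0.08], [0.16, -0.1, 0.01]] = x @ [[-0.27, 0.20, -0.06], [0.37, -0.17, -0.09], [0.17, -0.11, 0.01]]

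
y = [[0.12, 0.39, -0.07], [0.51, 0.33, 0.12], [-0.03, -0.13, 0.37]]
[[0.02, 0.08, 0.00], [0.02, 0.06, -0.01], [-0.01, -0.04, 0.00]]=y@[[0.02, -0.01, -0.05], [0.05, 0.20, 0.03], [-0.02, -0.03, 0.01]]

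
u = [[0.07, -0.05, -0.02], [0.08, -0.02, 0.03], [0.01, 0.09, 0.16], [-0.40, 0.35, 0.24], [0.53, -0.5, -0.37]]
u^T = [[0.07, 0.08, 0.01, -0.40, 0.53], [-0.05, -0.02, 0.09, 0.35, -0.50], [-0.02, 0.03, 0.16, 0.24, -0.37]]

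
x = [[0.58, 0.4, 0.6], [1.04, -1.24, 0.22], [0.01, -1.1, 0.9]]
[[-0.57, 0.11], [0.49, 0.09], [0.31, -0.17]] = x @ [[-0.16,0.21], [-0.60,0.09], [-0.39,-0.08]]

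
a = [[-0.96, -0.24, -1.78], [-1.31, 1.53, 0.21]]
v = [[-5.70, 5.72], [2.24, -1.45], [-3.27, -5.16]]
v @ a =[[-2.02, 10.12, 11.35], [-0.25, -2.76, -4.29], [9.9, -7.11, 4.74]]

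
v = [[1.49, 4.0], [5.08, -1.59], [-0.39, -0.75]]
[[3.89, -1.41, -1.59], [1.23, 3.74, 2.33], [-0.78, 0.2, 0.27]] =v @ [[0.49, 0.56, 0.30], [0.79, -0.56, -0.51]]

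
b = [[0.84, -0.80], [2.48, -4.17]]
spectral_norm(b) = 4.98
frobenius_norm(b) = 4.99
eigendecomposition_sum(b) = [[0.45,-0.08], [0.24,-0.04]] + [[0.39, -0.72], [2.24, -4.13]]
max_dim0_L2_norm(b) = 4.25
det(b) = -1.52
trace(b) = -3.33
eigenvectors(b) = [[0.88,  0.17], [0.48,  0.99]]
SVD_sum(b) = [[0.59, -0.96],[2.54, -4.13]] + [[0.25,0.16], [-0.06,-0.04]]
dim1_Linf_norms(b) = [0.84, 4.17]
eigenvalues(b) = [0.41, -3.74]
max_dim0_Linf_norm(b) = 4.17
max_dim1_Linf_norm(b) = 4.17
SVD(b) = [[-0.23,-0.97], [-0.97,0.23]] @ diag([4.9791420135035, 0.3050324726390606]) @ [[-0.52, 0.85],[-0.85, -0.52]]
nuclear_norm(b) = 5.28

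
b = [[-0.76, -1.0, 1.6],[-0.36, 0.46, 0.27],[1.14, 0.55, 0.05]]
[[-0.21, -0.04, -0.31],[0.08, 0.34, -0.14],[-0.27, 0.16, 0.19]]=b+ [[0.55, 0.96, -1.91], [0.44, -0.12, -0.41], [-1.41, -0.39, 0.14]]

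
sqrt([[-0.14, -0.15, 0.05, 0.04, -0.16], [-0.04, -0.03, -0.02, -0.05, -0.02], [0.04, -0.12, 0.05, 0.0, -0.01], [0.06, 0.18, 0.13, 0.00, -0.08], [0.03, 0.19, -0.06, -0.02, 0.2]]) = [[(0.02+0.4j), (-0.21+0.2j), 0.06-0.01j, 0.06-0.01j, (-0.19+0.19j)], [(-0.07+0.03j), 0.18+0.02j, (0.01-0j), (-0.1-0j), -0.06+0.02j], [(0.03-0.06j), (-0.21-0.03j), 0.24+0.00j, (-0.05+0j), (-0.05-0.03j)], [0.10-0.18j, (0.54-0.09j), (0.24+0.01j), 0.25+0.01j, (-0.08-0.09j)], [(0.05-0.07j), (0.26-0.04j), (-0.09+0j), 0.00+0.00j, (0.45-0.04j)]]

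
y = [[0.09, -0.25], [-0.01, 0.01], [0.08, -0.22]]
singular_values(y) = [0.35, 0.01]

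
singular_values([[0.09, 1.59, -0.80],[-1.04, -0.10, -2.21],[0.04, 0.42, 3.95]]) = [4.63, 1.65, 0.89]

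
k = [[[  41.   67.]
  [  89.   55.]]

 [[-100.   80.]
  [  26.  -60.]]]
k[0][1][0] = 89.0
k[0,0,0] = 41.0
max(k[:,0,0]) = 41.0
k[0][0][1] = 67.0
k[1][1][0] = 26.0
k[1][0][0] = -100.0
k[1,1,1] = -60.0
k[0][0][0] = 41.0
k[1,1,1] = -60.0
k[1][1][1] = -60.0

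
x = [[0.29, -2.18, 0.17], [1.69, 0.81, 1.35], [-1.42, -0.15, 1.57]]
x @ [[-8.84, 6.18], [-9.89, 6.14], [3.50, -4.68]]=[[19.59, -12.39],[-18.23, 9.10],[19.53, -17.04]]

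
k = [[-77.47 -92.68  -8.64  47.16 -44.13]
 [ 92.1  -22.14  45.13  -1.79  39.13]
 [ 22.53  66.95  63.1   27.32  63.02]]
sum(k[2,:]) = 242.92000000000002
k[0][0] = -77.47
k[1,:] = [92.1, -22.14, 45.13, -1.79, 39.13]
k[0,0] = -77.47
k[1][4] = 39.13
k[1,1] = -22.14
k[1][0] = 92.1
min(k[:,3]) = -1.79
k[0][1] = -92.68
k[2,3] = 27.32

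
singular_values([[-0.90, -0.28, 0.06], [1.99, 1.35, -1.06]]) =[2.76, 0.39]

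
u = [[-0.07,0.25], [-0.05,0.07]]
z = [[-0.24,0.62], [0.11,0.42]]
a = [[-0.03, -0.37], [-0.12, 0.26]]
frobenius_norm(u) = 0.27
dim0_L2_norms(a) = [0.12, 0.45]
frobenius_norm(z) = 0.79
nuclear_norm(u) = 0.30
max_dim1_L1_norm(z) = 0.86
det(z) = -0.17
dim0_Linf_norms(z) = [0.24, 0.62]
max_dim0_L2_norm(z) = 0.75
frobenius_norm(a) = 0.47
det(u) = 0.01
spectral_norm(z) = 0.76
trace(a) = 0.23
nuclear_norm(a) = 0.57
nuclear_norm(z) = 0.98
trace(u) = 0.00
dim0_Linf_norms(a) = [0.12, 0.37]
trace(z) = 0.18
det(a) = -0.05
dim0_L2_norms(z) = [0.26, 0.75]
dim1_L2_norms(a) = [0.37, 0.29]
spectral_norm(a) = 0.45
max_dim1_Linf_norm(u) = 0.25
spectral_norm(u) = 0.27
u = z @ a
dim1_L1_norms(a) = [0.4, 0.38]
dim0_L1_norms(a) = [0.15, 0.63]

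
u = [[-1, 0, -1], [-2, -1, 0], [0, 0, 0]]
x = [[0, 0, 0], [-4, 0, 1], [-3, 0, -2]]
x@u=[[0, 0, 0], [4, 0, 4], [3, 0, 3]]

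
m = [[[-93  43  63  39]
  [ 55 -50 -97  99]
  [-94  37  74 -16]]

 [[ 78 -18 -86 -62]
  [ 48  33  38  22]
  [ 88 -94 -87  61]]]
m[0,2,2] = 74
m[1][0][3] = -62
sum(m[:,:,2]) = -95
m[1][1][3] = 22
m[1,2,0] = 88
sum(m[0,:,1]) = 30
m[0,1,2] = -97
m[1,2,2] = -87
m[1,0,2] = -86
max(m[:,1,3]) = 99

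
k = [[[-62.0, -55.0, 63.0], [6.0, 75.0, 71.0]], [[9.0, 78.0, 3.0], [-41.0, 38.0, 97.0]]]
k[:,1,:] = [[6.0, 75.0, 71.0], [-41.0, 38.0, 97.0]]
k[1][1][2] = 97.0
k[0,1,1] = 75.0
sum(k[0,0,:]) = -54.0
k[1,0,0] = 9.0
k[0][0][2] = 63.0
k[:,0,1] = [-55.0, 78.0]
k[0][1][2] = 71.0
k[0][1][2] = 71.0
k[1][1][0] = -41.0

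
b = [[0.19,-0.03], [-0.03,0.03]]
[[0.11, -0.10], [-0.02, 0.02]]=b @ [[0.56, -0.49], [-0.25, 0.18]]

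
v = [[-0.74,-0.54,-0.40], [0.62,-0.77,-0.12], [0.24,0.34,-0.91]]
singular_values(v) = [1.0, 1.0, 0.99]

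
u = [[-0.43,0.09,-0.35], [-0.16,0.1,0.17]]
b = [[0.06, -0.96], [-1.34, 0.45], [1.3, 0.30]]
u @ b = [[-0.60, 0.35], [0.08, 0.25]]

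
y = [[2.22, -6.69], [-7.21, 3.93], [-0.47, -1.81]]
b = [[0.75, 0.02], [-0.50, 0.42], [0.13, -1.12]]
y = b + [[1.47, -6.71], [-6.71, 3.51], [-0.6, -0.69]]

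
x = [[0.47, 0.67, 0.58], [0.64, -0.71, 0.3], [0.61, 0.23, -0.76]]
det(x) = 1.01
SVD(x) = [[0.94, -0.31, -0.11], [-0.33, -0.79, -0.52], [0.07, 0.53, -0.85]] @ diag([1.0032502502819844, 1.0019699464511176, 1.0010220585570926]) @ [[0.28,0.88,0.39], [-0.33,0.47,-0.82], [-0.90,0.1,0.42]]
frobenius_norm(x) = 1.74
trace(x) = -1.00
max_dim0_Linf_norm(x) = 0.76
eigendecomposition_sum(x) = [[0.74-0.00j, (0.33+0j), (0.3+0j)], [0.33-0.00j, (0.15+0j), 0.13+0.00j], [0.30-0.00j, (0.13+0j), 0.12+0.00j]] + [[(-0.13+0.01j), (0.17+0.17j), (0.14-0.2j)], [(0.16-0.18j), -0.43+0.01j, 0.08+0.43j], [0.16+0.18j, (0.05-0.43j), -0.44+0.02j]] + [[-0.13-0.01j, 0.17-0.17j, 0.14+0.20j], [(0.16+0.18j), (-0.43-0.01j), (0.08-0.43j)], [(0.16-0.18j), 0.05+0.43j, (-0.44-0.02j)]]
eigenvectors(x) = [[(-0.86+0j), (0.23-0.29j), (0.23+0.29j)], [(-0.38+0j), (0.09+0.65j), 0.09-0.65j], [-0.35+0.00j, -0.66+0.00j, (-0.66-0j)]]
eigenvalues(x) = [(1+0j), (-1+0.04j), (-1-0.04j)]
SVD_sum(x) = [[0.26, 0.83, 0.37], [-0.09, -0.29, -0.13], [0.02, 0.07, 0.03]] + [[0.1, -0.15, 0.26], [0.26, -0.37, 0.65], [-0.17, 0.25, -0.43]] + [[0.10, -0.01, -0.05], [0.47, -0.05, -0.22], [0.76, -0.08, -0.36]]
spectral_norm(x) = 1.00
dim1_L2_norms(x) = [1.0, 1.0, 1.0]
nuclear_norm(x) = 3.01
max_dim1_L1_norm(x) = 1.72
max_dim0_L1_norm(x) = 1.72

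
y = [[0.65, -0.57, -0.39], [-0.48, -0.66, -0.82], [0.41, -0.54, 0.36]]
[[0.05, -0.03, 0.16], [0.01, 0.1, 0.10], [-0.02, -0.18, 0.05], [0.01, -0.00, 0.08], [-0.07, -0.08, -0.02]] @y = [[0.11,-0.10,0.06], [-0.0,-0.13,-0.05], [0.09,0.1,0.17], [0.04,-0.05,0.02], [-0.02,0.1,0.09]]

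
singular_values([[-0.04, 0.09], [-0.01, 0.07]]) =[0.12, 0.02]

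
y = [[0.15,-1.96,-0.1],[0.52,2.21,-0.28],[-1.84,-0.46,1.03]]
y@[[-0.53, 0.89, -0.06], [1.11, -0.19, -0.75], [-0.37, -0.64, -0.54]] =[[-2.22,0.57,1.52], [2.28,0.22,-1.54], [0.08,-2.21,-0.10]]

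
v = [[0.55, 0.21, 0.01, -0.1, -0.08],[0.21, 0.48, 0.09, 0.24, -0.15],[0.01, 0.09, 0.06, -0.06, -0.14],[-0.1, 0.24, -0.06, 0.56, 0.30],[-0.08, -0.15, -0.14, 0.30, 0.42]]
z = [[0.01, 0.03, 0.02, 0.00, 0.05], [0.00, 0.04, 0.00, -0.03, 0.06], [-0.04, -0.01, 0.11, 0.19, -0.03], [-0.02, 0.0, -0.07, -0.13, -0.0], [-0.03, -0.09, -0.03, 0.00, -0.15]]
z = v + [[-0.54,  -0.18,  0.01,  0.10,  0.13], [-0.21,  -0.44,  -0.09,  -0.27,  0.21], [-0.05,  -0.1,  0.05,  0.25,  0.11], [0.08,  -0.24,  -0.01,  -0.69,  -0.3], [0.05,  0.06,  0.11,  -0.3,  -0.57]]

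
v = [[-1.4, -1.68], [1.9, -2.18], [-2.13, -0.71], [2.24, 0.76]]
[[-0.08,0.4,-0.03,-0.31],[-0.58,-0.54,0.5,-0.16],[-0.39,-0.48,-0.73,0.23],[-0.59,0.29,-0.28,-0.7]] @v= [[0.24, -0.95], [-1.64, 1.68], [1.70, 2.39], [0.41, 0.03]]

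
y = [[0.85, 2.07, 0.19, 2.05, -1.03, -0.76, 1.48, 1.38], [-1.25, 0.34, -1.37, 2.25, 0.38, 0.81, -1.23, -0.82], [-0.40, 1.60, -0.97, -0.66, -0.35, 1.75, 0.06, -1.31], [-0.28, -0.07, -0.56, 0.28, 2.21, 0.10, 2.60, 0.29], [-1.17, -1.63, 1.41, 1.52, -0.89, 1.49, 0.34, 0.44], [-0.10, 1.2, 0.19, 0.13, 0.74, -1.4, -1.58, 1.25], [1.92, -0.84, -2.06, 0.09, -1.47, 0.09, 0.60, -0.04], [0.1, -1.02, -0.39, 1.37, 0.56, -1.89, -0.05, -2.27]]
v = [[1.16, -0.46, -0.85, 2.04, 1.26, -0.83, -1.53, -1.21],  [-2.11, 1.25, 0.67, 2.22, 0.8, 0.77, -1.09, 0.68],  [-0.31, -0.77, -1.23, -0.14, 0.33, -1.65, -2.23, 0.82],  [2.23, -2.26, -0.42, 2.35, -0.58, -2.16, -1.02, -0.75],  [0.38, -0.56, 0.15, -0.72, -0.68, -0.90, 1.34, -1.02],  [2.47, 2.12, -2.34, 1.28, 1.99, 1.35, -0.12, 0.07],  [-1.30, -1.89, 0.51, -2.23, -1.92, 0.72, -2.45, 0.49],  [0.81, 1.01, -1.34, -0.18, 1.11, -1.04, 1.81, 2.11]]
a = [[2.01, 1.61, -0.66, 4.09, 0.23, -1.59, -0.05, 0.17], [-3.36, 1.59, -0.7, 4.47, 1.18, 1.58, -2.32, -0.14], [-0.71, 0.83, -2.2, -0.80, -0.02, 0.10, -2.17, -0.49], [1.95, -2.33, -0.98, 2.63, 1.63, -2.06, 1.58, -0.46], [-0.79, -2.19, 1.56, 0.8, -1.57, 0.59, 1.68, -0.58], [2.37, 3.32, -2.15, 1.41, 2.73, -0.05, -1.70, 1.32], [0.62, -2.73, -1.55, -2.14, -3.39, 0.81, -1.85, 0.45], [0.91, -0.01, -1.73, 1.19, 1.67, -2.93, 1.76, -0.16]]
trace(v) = 3.86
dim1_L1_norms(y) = [9.81, 8.45, 7.1, 6.39, 8.89, 6.59, 7.11, 7.65]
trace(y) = -3.46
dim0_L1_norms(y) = [6.07, 8.77, 7.14, 8.35, 7.63, 8.29, 7.94, 7.8]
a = y + v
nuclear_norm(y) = 24.76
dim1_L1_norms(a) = [10.41, 15.34, 7.32, 13.62, 9.76, 15.05, 13.54, 10.36]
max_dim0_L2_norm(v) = 4.67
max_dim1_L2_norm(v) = 4.85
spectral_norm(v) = 6.70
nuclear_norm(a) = 33.37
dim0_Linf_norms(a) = [3.36, 3.32, 2.2, 4.47, 3.39, 2.93, 2.32, 1.32]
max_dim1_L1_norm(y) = 9.81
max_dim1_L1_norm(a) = 15.34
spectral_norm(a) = 9.30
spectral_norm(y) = 4.21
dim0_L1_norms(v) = [10.77, 10.32, 7.51, 11.16, 8.67, 9.42, 11.59, 7.15]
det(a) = -4561.09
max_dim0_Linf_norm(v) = 2.47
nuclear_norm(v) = 25.75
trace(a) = 0.40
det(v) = 254.74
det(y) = -6.96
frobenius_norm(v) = 11.09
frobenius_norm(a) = 14.44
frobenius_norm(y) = 9.53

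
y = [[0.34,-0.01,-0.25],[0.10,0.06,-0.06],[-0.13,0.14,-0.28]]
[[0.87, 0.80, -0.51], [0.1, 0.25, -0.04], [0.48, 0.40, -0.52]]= y@ [[0.43, 1.13, 0.26], [-1.82, 0.59, 1.21], [-2.83, -1.67, 2.34]]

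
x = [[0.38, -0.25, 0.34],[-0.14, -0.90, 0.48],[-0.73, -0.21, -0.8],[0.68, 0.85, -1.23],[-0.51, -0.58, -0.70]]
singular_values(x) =[1.92, 1.52, 0.62]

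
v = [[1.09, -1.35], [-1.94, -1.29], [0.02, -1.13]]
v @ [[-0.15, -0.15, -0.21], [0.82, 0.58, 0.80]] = [[-1.27,  -0.95,  -1.31],[-0.77,  -0.46,  -0.62],[-0.93,  -0.66,  -0.91]]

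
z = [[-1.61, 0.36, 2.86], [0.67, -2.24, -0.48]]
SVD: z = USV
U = [[-0.90, 0.43], [0.43, 0.90]]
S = [3.53, 2.03]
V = [[0.49, -0.37, -0.79], [-0.05, -0.92, 0.4]]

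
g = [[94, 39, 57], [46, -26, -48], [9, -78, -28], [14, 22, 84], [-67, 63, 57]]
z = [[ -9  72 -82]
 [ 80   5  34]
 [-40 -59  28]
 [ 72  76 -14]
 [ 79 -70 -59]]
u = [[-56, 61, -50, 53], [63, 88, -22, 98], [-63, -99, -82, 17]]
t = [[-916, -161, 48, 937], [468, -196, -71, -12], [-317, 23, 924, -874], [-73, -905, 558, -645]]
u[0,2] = -50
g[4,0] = -67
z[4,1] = -70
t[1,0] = 468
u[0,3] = 53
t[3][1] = -905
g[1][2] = -48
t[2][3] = -874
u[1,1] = 88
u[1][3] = 98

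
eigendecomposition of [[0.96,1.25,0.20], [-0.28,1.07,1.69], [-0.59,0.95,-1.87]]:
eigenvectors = [[-0.83+0.00j, (-0.83-0j), (0.11+0j)], [(-0.22-0.48j), -0.22+0.48j, (-0.43+0j)], [(0.05-0.16j), (0.05+0.16j), 0.90+0.00j]]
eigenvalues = [(1.28+0.76j), (1.28-0.76j), (-2.39+0j)]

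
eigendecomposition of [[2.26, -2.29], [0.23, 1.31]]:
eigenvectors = [[0.95+0.00j, 0.95-0.00j], [0.20-0.23j, 0.20+0.23j]]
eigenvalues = [(1.78+0.55j), (1.78-0.55j)]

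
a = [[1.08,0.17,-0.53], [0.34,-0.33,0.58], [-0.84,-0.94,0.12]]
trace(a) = 0.87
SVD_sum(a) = [[0.92, 0.56, -0.32], [-0.04, -0.03, 0.01], [-0.97, -0.59, 0.34]] + [[0.12, -0.13, 0.12],[0.40, -0.44, 0.39],[0.10, -0.1, 0.09]] + [[0.04, -0.25, -0.33], [-0.02, 0.13, 0.17], [0.04, -0.25, -0.31]]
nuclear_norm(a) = 3.02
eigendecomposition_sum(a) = [[1.20+0.00j,0.31+0.00j,(-0.35+0j)], [-0.02-0.00j,(-0.01+0j),0.01+0.00j], [-0.76-0.00j,-0.19+0.00j,(0.22+0j)]] + [[-0.06+0.04j, -0.07-0.11j, (-0.09+0.06j)], [(0.18+0.08j), -0.16+0.33j, 0.29+0.11j], [(-0.04+0.2j), -0.37-0.09j, (-0.05+0.31j)]] + [[(-0.06-0.04j), -0.07+0.11j, (-0.09-0.06j)], [0.18-0.08j, (-0.16-0.33j), 0.29-0.11j], [(-0.04-0.2j), -0.37+0.09j, -0.05-0.31j]]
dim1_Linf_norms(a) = [1.08, 0.58, 0.94]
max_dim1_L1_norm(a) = 1.9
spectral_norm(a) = 1.64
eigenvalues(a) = [(1.41+0j), (-0.27+0.69j), (-0.27-0.69j)]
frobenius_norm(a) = 1.91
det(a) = 0.77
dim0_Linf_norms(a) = [1.08, 0.94, 0.58]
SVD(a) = [[-0.69, -0.28, 0.67], [0.03, -0.93, -0.36], [0.73, -0.22, 0.65]] @ diag([1.635344255611509, 0.7645165879667691, 0.617951092208833]) @ [[-0.82,-0.5,0.29], [-0.56,0.62,-0.55], [0.1,-0.61,-0.78]]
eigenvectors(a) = [[0.84+0.00j,(-0.17-0.17j),-0.17+0.17j], [-0.01+0.00j,(-0.14+0.66j),(-0.14-0.66j)], [-0.54+0.00j,-0.70+0.00j,-0.70-0.00j]]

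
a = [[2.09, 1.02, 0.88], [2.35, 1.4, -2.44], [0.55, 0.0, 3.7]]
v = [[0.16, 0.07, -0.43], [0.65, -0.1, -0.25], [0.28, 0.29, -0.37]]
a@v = [[1.24, 0.30, -1.48], [0.6, -0.68, -0.46], [1.12, 1.11, -1.61]]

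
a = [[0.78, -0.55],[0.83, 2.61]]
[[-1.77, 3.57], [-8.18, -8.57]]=a@[[-3.66, 1.85], [-1.97, -3.87]]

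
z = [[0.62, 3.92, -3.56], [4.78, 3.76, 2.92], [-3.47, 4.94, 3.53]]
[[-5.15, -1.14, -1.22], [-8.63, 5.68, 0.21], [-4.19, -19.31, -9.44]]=z@[[-0.73, 2.77, 1.01], [-1.29, -1.42, -0.88], [-0.10, -0.76, -0.45]]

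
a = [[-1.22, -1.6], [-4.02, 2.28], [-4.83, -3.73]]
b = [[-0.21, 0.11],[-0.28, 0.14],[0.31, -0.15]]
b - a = [[1.01, 1.71], [3.74, -2.14], [5.14, 3.58]]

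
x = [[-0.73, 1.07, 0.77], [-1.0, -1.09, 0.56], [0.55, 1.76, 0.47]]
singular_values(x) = [2.44, 1.54, 0.28]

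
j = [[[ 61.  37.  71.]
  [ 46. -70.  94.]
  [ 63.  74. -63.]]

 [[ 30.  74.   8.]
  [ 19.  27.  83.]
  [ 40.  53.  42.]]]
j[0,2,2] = -63.0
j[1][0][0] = 30.0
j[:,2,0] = [63.0, 40.0]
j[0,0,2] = 71.0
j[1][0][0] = 30.0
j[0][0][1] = 37.0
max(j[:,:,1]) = 74.0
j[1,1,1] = 27.0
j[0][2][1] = 74.0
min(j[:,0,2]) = 8.0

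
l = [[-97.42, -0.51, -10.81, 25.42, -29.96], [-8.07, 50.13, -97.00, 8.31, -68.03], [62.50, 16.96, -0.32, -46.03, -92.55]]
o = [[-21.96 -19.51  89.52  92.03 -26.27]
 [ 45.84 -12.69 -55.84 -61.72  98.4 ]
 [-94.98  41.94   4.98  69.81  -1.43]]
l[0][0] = -97.42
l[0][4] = -29.96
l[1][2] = -97.0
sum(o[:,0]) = -71.1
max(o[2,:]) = 69.81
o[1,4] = 98.4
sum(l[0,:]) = -113.28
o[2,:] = [-94.98, 41.94, 4.98, 69.81, -1.43]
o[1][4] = 98.4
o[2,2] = 4.98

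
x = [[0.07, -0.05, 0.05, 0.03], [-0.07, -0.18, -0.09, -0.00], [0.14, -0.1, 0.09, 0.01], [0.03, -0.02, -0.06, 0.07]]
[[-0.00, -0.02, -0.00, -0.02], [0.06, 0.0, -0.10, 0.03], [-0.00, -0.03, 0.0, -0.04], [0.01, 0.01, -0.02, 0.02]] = x@ [[-0.13, 0.02, 0.21, -0.03], [-0.24, 0.09, 0.4, -0.00], [-0.12, -0.25, 0.16, -0.35], [0.07, -0.02, -0.11, 0.01]]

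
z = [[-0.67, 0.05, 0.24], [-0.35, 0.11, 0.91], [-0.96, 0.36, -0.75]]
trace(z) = -1.31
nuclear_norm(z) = 2.61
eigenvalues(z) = [(-0.8+0.3j), (-0.8-0.3j), (0.29+0j)]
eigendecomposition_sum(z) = [[-0.32+0.50j, (0.01-0.11j), 0.11+0.21j], [-0.03+1.08j, -0.08-0.17j, 0.37+0.22j], [(-0.45-0.9j), (0.15+0.11j), -0.40-0.02j]] + [[(-0.32-0.5j), 0.01+0.11j, (0.11-0.21j)], [-0.03-1.08j, (-0.08+0.17j), 0.37-0.22j], [-0.45+0.90j, 0.15-0.11j, (-0.4+0.02j)]] + [[(-0.03-0j),(0.03-0j),0.02+0.00j], [(-0.28-0j),0.28-0.00j,0.18+0.00j], [(-0.07-0j),(0.07-0j),0.04+0.00j]]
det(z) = 0.21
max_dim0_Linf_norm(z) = 0.96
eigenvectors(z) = [[(0.32+0.19j), (0.32-0.19j), -0.11+0.00j], [0.68+0.00j, (0.68-0j), -0.97+0.00j], [-0.56+0.30j, -0.56-0.30j, (-0.23+0j)]]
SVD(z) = [[-0.28, -0.53, -0.8],[0.19, -0.85, 0.5],[-0.94, -0.01, 0.34]] @ diag([1.3483842884364323, 1.1167991871340304, 0.14148988060827783]) @ [[0.76, -0.25, 0.60], [0.59, -0.11, -0.80], [0.26, 0.96, 0.06]]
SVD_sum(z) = [[-0.29, 0.09, -0.23], [0.19, -0.06, 0.15], [-0.97, 0.31, -0.76]] + [[-0.35, 0.07, 0.47], [-0.56, 0.1, 0.75], [-0.01, 0.0, 0.01]] + [[-0.03, -0.11, -0.01], [0.02, 0.07, 0.0], [0.01, 0.05, 0.00]]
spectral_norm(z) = 1.35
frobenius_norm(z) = 1.76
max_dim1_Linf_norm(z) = 0.96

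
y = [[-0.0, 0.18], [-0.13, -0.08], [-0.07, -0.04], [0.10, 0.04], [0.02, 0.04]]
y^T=[[-0.00,-0.13,-0.07,0.1,0.02], [0.18,-0.08,-0.04,0.04,0.04]]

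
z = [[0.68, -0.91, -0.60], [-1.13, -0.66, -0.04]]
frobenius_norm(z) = 1.83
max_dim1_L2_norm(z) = 1.31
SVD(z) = [[-0.63,0.78], [0.78,0.63]] @ diag([1.3526175239506808, 1.2389615950066932]) @ [[-0.97, 0.04, 0.25],[-0.14, -0.91, -0.40]]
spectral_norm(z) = 1.35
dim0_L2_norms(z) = [1.32, 1.12, 0.6]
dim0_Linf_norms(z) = [1.13, 0.91, 0.6]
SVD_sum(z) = [[0.82,-0.03,-0.22], [-1.02,0.04,0.27]] + [[-0.14, -0.88, -0.38], [-0.11, -0.70, -0.31]]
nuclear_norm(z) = 2.59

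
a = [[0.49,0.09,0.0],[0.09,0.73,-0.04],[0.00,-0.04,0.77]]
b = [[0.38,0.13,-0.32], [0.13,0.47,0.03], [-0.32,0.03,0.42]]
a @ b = [[0.20, 0.11, -0.15], [0.14, 0.35, -0.02], [-0.25, 0.00, 0.32]]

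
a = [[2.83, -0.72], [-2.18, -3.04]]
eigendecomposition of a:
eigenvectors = [[0.94,0.12], [-0.34,0.99]]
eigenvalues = [3.09, -3.3]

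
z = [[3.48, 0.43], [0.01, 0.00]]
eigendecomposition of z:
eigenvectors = [[1.0,-0.12], [0.0,0.99]]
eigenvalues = [3.48, -0.0]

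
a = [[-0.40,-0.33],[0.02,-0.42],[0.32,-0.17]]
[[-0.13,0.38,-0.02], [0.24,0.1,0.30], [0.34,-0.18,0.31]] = a@ [[0.76,-0.72,0.61], [-0.54,-0.28,-0.69]]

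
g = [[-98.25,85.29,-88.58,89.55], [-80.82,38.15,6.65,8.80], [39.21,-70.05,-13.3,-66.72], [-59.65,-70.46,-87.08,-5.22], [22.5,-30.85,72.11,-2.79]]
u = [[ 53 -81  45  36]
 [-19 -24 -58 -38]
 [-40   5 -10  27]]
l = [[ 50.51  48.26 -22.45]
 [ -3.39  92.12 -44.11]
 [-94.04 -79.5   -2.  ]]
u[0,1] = -81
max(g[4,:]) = 72.11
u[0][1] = -81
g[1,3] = 8.8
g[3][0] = -59.65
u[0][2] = 45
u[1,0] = -19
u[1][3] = -38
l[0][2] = -22.45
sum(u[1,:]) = -139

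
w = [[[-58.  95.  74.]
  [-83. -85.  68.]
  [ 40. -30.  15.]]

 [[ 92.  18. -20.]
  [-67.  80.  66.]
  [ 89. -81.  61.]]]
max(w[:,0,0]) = 92.0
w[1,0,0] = 92.0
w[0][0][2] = 74.0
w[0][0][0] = -58.0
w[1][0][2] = -20.0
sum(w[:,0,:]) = 201.0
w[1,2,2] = 61.0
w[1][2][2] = 61.0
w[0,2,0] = 40.0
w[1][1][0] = -67.0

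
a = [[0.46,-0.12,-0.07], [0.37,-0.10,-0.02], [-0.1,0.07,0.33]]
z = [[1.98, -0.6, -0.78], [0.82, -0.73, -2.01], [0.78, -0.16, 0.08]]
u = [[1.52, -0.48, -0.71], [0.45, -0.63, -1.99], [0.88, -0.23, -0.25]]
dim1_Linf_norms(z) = [1.98, 2.01, 0.78]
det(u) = 0.01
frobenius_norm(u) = 2.91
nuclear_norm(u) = 3.90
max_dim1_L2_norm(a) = 0.48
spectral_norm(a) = 0.64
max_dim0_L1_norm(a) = 0.93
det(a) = -0.00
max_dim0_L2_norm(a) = 0.6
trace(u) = 0.64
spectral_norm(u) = 2.62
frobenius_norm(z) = 3.28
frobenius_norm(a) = 0.71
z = u + a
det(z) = -0.11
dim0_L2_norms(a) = [0.6, 0.17, 0.34]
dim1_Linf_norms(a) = [0.46, 0.37, 0.33]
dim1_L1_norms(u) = [2.71, 3.07, 1.36]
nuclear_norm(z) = 4.36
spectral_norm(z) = 3.00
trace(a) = 0.69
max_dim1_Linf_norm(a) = 0.46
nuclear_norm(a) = 0.95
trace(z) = 1.33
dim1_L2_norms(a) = [0.48, 0.38, 0.35]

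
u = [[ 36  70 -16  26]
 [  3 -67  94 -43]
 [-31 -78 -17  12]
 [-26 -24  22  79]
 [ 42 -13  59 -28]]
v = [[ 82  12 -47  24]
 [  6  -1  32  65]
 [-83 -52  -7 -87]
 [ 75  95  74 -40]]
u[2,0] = -31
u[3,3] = 79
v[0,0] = 82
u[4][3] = -28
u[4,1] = -13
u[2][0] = -31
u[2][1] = -78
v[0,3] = 24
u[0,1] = 70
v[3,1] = 95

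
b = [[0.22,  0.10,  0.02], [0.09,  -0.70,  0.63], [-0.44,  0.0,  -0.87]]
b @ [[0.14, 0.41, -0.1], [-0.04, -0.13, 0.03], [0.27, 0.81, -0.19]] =[[0.03,0.09,-0.02], [0.21,0.64,-0.15], [-0.3,-0.89,0.21]]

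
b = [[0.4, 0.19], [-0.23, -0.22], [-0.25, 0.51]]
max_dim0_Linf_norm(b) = 0.51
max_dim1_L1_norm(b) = 0.76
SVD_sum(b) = [[-0.00, 0.18], [0.0, -0.22], [-0.01, 0.51]] + [[0.40, 0.01], [-0.23, -0.00], [-0.24, -0.00]]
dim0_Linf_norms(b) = [0.4, 0.51]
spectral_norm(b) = 0.59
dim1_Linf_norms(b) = [0.4, 0.23, 0.51]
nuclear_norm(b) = 1.11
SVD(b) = [[0.31, 0.77], [-0.37, -0.44], [0.87, -0.46]] @ diag([0.5870363729983372, 0.524774519938761]) @ [[-0.01, 1.00], [1.00, 0.01]]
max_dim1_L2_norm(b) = 0.57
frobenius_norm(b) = 0.79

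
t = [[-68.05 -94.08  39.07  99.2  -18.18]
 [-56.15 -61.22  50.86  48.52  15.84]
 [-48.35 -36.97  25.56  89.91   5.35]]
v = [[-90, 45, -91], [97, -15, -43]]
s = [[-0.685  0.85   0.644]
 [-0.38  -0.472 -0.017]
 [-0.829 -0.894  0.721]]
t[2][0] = -48.35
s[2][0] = -0.829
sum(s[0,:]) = 0.8089999999999999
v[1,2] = -43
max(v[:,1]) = 45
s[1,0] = -0.38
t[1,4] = 15.84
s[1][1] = -0.472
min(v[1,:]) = -43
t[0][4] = -18.18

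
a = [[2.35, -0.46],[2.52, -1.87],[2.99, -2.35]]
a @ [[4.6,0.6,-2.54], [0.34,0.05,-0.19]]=[[10.65, 1.39, -5.88], [10.96, 1.42, -6.05], [12.96, 1.68, -7.15]]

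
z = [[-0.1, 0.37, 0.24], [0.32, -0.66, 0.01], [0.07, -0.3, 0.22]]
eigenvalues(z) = [(-0.85+0j), (0.15+0.06j), (0.15-0.06j)]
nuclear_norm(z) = 1.29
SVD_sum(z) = [[-0.15,0.36,0.01], [0.28,-0.68,-0.02], [0.11,-0.28,-0.01]] + [[0.0, -0.0, 0.23], [0.0, -0.0, 0.03], [0.00, -0.0, 0.23]] + [[0.04, 0.02, -0.0], [0.04, 0.02, -0.0], [-0.05, -0.02, 0.00]]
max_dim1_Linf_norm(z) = 0.66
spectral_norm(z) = 0.88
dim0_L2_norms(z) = [0.34, 0.81, 0.33]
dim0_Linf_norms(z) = [0.32, 0.66, 0.24]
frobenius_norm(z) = 0.94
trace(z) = -0.54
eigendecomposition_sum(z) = [[-0.17+0.00j, (0.39-0j), (0.03-0j)], [0.29-0.00j, -0.66+0.00j, (-0.06+0j)], [0.09-0.00j, -0.21+0.00j, -0.02+0.00j]] + [[(0.04+0.09j), -0.01+0.13j, (0.1-0.24j)], [(0.02+0.03j), -0.00+0.05j, (0.03-0.1j)], [-0.01+0.05j, (-0.04+0.05j), (0.12-0.08j)]] + [[(0.04-0.09j), -0.01-0.13j, (0.1+0.24j)], [(0.02-0.03j), (-0-0.05j), 0.03+0.10j], [-0.01-0.05j, (-0.04-0.05j), (0.12+0.08j)]]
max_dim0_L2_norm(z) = 0.81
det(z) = -0.02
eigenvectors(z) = [[(0.49+0j), -0.83+0.00j, (-0.83-0j)],[(-0.83+0j), (-0.33+0.02j), -0.33-0.02j],[(-0.26+0j), (-0.37-0.25j), -0.37+0.25j]]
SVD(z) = [[-0.44, 0.71, 0.55],[0.83, 0.09, 0.55],[0.34, 0.7, -0.63]] @ diag([0.8794617346238038, 0.32508242749278876, 0.08227072789203922]) @ [[0.38, -0.92, -0.03], [0.02, -0.02, 1.0], [0.92, 0.38, -0.01]]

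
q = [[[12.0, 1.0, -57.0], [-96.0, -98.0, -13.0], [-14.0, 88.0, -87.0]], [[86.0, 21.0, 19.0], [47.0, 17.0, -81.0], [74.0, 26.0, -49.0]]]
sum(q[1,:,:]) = 160.0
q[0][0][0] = 12.0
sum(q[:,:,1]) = 55.0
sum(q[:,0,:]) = 82.0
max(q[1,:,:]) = 86.0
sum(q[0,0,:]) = -44.0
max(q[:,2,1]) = 88.0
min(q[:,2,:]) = -87.0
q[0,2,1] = 88.0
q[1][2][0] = 74.0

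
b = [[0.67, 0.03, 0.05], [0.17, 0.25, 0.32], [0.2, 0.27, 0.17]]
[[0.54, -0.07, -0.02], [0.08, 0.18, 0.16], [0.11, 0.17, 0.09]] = b@[[0.82, -0.15, -0.07], [-0.15, 0.68, 0.12], [-0.07, 0.12, 0.45]]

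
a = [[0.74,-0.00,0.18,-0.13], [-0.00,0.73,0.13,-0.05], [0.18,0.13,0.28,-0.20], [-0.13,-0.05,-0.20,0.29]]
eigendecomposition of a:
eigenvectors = [[-0.74, 0.50, 0.44, -0.08],  [-0.42, -0.87, 0.25, -0.10],  [-0.41, -0.04, -0.50, 0.76],  [0.33, -0.03, 0.7, 0.64]]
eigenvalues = [0.9, 0.73, 0.33, 0.08]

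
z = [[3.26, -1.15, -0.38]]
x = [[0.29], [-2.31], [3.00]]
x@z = [[0.95, -0.33, -0.11], [-7.53, 2.66, 0.88], [9.78, -3.45, -1.14]]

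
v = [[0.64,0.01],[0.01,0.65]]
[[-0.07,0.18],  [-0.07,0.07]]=v @ [[-0.11, 0.28], [-0.11, 0.1]]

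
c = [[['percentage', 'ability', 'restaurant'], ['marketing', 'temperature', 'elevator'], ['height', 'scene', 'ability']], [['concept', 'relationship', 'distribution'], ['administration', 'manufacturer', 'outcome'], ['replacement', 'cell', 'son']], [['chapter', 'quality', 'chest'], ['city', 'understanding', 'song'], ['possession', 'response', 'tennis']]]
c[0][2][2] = 'ability'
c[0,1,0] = 'marketing'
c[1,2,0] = 'replacement'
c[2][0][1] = 'quality'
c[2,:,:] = [['chapter', 'quality', 'chest'], ['city', 'understanding', 'song'], ['possession', 'response', 'tennis']]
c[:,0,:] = [['percentage', 'ability', 'restaurant'], ['concept', 'relationship', 'distribution'], ['chapter', 'quality', 'chest']]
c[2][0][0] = 'chapter'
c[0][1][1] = 'temperature'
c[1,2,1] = 'cell'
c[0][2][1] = 'scene'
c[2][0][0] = 'chapter'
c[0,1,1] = 'temperature'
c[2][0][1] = 'quality'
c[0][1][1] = 'temperature'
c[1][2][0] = 'replacement'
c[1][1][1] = 'manufacturer'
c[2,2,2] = 'tennis'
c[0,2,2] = 'ability'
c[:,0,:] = [['percentage', 'ability', 'restaurant'], ['concept', 'relationship', 'distribution'], ['chapter', 'quality', 'chest']]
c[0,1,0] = 'marketing'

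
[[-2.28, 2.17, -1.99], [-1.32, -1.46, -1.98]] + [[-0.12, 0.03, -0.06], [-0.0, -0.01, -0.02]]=[[-2.4, 2.2, -2.05], [-1.32, -1.47, -2.0]]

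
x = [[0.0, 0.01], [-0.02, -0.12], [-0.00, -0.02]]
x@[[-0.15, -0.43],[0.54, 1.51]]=[[0.01,0.02], [-0.06,-0.17], [-0.01,-0.03]]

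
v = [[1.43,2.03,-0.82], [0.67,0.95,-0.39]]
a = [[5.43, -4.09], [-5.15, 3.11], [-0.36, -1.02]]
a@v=[[5.02, 7.14, -2.86], [-5.28, -7.50, 3.01], [-1.20, -1.7, 0.69]]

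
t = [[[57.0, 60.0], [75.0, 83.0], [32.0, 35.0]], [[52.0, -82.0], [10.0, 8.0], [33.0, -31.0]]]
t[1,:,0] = [52.0, 10.0, 33.0]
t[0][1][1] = 83.0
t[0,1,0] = 75.0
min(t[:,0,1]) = -82.0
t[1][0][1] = -82.0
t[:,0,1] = [60.0, -82.0]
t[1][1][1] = 8.0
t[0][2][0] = 32.0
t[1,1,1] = 8.0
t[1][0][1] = -82.0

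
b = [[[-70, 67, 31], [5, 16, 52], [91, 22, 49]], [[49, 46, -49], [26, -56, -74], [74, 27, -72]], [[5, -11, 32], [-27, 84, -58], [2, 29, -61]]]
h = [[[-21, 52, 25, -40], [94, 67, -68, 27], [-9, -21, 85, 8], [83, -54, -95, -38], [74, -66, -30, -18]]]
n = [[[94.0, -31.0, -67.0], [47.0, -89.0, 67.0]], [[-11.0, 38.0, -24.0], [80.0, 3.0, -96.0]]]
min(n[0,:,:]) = -89.0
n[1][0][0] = -11.0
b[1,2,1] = 27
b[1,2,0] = 74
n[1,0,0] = -11.0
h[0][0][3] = -40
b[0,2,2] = 49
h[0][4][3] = -18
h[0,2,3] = 8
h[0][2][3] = 8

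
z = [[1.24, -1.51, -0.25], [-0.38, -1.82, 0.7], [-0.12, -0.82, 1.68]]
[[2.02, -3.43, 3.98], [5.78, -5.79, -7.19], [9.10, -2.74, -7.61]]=z @ [[0.74, 0.81, 4.59],[-1.51, 2.96, 1.69],[4.73, -0.13, -3.38]]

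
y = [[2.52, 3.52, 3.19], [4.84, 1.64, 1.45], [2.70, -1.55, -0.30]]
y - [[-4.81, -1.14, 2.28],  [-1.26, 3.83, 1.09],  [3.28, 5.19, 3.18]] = [[7.33, 4.66, 0.91],[6.10, -2.19, 0.36],[-0.58, -6.74, -3.48]]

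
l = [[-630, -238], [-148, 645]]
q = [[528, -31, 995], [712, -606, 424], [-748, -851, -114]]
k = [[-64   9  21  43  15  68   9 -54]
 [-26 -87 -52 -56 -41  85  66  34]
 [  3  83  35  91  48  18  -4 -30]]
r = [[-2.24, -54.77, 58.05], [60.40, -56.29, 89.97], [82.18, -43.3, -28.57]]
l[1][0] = -148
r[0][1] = -54.77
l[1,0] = -148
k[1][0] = -26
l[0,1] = -238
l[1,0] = -148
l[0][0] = -630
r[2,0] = 82.18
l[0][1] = -238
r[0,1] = -54.77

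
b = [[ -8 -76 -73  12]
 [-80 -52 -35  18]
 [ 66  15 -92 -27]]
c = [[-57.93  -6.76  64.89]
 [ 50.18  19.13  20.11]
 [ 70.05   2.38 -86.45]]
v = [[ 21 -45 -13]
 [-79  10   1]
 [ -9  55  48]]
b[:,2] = [-73, -35, -92]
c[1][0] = 50.18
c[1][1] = 19.13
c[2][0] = 70.05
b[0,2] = -73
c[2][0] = 70.05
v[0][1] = -45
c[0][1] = -6.76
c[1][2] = 20.11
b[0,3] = 12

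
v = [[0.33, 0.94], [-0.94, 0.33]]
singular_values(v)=[1.0, 1.0]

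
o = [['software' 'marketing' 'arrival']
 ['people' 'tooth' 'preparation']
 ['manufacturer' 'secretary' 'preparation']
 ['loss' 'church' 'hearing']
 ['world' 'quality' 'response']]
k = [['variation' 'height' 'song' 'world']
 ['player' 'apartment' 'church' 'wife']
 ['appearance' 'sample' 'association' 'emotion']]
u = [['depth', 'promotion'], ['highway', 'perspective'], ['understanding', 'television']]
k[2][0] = 'appearance'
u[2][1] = 'television'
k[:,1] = ['height', 'apartment', 'sample']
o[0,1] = 'marketing'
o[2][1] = 'secretary'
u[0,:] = ['depth', 'promotion']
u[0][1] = 'promotion'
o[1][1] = 'tooth'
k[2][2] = 'association'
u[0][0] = 'depth'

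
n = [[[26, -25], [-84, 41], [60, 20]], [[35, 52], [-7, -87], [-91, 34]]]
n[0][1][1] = 41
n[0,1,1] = 41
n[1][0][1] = 52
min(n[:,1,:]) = -87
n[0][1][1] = 41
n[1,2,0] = -91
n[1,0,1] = 52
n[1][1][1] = -87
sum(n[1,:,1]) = -1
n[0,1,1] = 41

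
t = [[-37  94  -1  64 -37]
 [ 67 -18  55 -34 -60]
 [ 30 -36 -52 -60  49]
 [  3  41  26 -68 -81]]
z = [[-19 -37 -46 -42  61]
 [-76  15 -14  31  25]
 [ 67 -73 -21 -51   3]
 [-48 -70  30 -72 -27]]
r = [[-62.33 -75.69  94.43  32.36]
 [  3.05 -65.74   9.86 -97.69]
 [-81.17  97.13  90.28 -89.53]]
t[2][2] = -52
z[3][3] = -72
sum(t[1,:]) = 10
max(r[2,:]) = 97.13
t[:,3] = [64, -34, -60, -68]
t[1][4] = -60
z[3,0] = -48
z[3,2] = 30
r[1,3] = -97.69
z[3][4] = -27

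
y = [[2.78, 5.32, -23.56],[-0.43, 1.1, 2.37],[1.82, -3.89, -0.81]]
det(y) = 52.01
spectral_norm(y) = 24.40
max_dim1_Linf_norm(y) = 23.56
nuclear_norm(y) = 29.49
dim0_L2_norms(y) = [3.35, 6.68, 23.69]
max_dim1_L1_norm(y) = 31.66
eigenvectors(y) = [[(-0.95+0j), (-0.95-0j), (0.92+0j)],  [0.09-0.04j, 0.09+0.04j, 0.36+0.00j],  [-0.05+0.28j, (-0.05-0.28j), 0.15+0.00j]]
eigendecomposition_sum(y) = [[1.30+2.82j, (1.67-7.47j), -11.93+0.65j], [-0.25-0.22j, (0.16+0.8j), (1.13-0.58j)], [(0.9-0.24j), (-2.11-0.88j), (-0.43+3.54j)]] + [[(1.3-2.82j), 1.67+7.47j, (-11.93-0.65j)], [-0.25+0.22j, (0.16-0.8j), 1.13+0.58j], [(0.9+0.24j), (-2.11+0.88j), (-0.43-3.54j)]] + [[(0.18+0j), 1.97+0.00j, 0.29+0.00j], [0.07+0.00j, 0.77+0.00j, (0.11+0j)], [0.03+0.00j, 0.32+0.00j, 0.05+0.00j]]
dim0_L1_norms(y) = [5.03, 10.31, 26.74]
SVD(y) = [[-1.00, -0.04, 0.08], [0.09, -0.33, 0.94], [-0.01, 0.94, 0.33]] @ diag([24.404578676236742, 4.628320890275765, 0.4604186920706395]) @ [[-0.12, -0.21, 0.97],[0.38, -0.91, -0.15],[0.92, 0.35, 0.19]]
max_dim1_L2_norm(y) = 24.31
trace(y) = 3.07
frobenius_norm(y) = 24.84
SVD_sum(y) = [[2.81, 5.16, -23.59], [-0.24, -0.45, 2.05], [0.02, 0.04, -0.17]] + [[-0.06, 0.15, 0.03], [-0.58, 1.40, 0.24], [1.66, -3.98, -0.67]] + [[0.03, 0.01, 0.01],[0.4, 0.15, 0.08],[0.14, 0.05, 0.03]]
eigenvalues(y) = [(1.04+7.15j), (1.04-7.15j), (1+0j)]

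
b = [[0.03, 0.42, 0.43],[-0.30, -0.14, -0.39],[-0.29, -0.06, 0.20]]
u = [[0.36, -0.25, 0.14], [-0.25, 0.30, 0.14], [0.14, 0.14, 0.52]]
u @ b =[[0.05, 0.18, 0.28], [-0.14, -0.16, -0.20], [-0.19, 0.01, 0.11]]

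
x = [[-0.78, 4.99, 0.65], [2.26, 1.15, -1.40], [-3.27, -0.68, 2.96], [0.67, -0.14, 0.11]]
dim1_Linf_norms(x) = [4.99, 2.26, 3.27, 0.67]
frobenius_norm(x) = 7.40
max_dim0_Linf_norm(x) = 4.99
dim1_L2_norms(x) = [5.09, 2.9, 4.46, 0.69]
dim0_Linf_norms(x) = [3.27, 4.99, 2.96]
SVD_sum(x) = [[1.18, 0.94, -0.94], [1.89, 1.51, -1.51], [-2.71, -2.17, 2.17], [0.21, 0.16, -0.17]] + [[-1.94, 4.05, 1.61], [0.17, -0.35, -0.14], [-0.72, 1.49, 0.59], [0.14, -0.3, -0.12]] + [[-0.02, 0.0, -0.02],[0.20, -0.00, 0.25],[0.16, -0.0, 0.20],[0.32, -0.00, 0.39]]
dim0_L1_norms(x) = [6.98, 6.96, 5.12]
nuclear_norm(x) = 11.07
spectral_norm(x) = 5.31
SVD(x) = [[0.34, 0.93, -0.04],[0.54, -0.08, 0.49],[-0.77, 0.34, 0.39],[0.06, -0.07, 0.78]] @ diag([5.305363452839936, 5.113283019952166, 0.6527291866763677]) @ [[0.66, 0.53, -0.53], [-0.41, 0.85, 0.34], [0.63, -0.01, 0.78]]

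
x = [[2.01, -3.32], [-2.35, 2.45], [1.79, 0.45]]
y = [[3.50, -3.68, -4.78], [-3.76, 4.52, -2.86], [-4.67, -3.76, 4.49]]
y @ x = [[7.13, -22.79],[-23.3, 22.27],[7.49, 8.31]]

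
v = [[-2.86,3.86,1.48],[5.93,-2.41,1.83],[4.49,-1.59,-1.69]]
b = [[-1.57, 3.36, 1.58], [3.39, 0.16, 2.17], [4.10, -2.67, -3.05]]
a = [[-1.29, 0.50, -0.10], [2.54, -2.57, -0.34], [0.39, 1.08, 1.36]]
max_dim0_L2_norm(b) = 5.55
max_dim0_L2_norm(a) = 2.88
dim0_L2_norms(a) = [2.88, 2.83, 1.41]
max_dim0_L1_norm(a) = 4.22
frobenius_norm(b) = 8.11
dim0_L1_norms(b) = [9.06, 6.19, 6.8]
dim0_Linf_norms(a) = [2.54, 2.57, 1.36]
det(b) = 40.97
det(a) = 1.87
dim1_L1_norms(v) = [8.2, 10.17, 7.77]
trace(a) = -2.50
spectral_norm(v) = 9.04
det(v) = 52.49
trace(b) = -4.46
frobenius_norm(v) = 9.75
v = b + a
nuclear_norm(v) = 14.04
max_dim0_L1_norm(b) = 9.06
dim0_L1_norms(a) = [4.22, 4.15, 1.8]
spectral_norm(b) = 6.93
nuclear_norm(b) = 12.36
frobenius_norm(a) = 4.27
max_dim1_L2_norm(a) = 3.63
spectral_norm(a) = 3.89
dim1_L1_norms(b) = [6.51, 5.72, 9.82]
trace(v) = -6.96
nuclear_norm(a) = 5.91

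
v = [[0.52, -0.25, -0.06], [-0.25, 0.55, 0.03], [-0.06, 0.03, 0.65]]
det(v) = 0.144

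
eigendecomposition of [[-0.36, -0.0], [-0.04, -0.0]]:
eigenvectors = [[0.00,  0.99], [1.0,  0.11]]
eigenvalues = [-0.0, -0.36]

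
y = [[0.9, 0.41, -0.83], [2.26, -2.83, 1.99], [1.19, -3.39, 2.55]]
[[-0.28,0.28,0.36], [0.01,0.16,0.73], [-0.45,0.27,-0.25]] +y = [[0.62,0.69,-0.47], [2.27,-2.67,2.72], [0.74,-3.12,2.30]]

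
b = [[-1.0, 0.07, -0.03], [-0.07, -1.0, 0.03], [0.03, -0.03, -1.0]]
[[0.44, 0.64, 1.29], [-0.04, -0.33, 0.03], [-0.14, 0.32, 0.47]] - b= [[1.44, 0.57, 1.32], [0.03, 0.67, 0.00], [-0.17, 0.35, 1.47]]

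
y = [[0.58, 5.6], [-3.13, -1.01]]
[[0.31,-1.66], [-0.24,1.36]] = y@[[0.06, -0.35], [0.05, -0.26]]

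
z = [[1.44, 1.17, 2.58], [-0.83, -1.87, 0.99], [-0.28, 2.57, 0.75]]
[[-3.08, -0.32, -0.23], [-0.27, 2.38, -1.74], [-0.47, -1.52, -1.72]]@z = [[-4.11, -3.60, -8.44], [-1.88, -9.24, 0.35], [1.07, -2.13, -4.01]]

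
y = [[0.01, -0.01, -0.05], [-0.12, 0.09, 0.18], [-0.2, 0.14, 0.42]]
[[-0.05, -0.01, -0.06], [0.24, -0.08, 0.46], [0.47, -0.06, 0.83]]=y @ [[-0.12, 0.63, -2.06], [1.01, -1.11, 1.19], [0.73, 0.53, 0.59]]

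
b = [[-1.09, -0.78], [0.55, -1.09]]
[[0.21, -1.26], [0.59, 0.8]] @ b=[[-0.92, 1.21],[-0.2, -1.33]]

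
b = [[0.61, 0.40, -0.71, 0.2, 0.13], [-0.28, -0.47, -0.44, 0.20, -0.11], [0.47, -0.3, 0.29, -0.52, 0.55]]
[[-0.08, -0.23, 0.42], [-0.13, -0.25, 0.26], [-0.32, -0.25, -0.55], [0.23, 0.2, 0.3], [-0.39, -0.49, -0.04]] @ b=[[0.21,-0.05,0.28,-0.28,0.25],  [0.11,-0.01,0.28,-0.21,0.15],  [-0.38,0.15,0.18,0.17,-0.32],  [0.23,-0.09,-0.16,-0.07,0.17],  [-0.12,0.09,0.48,-0.16,-0.02]]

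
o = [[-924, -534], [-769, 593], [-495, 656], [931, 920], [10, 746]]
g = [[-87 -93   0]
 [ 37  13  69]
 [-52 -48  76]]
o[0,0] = -924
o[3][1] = 920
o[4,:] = [10, 746]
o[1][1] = 593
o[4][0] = 10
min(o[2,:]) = -495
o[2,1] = 656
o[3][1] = 920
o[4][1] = 746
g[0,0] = -87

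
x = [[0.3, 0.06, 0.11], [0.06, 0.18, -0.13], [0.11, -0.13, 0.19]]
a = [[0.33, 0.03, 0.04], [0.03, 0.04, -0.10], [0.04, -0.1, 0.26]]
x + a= [[0.63, 0.09, 0.15], [0.09, 0.22, -0.23], [0.15, -0.23, 0.45]]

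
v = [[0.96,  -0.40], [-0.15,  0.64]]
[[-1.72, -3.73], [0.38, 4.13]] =v @ [[-1.71, -1.33], [0.2, 6.14]]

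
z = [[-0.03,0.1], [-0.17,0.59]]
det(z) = -0.001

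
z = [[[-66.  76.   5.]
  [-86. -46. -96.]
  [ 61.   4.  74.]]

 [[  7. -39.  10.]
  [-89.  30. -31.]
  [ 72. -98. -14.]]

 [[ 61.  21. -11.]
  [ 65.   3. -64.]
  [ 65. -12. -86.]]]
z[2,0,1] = 21.0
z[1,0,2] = 10.0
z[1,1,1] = 30.0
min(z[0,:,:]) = -96.0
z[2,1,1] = 3.0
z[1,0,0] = 7.0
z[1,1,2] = -31.0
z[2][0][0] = 61.0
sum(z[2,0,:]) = 71.0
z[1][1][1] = 30.0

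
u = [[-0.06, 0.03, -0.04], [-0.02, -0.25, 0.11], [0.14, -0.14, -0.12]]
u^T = [[-0.06,-0.02,0.14],  [0.03,-0.25,-0.14],  [-0.04,0.11,-0.12]]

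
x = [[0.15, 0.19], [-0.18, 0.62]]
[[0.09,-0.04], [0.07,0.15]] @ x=[[0.02, -0.01], [-0.02, 0.11]]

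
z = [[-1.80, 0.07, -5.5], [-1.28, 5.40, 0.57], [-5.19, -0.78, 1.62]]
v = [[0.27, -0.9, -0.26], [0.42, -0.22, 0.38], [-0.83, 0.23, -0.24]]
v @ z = [[2.02, -4.64, -2.42], [-2.45, -1.46, -1.82], [2.45, 1.37, 4.31]]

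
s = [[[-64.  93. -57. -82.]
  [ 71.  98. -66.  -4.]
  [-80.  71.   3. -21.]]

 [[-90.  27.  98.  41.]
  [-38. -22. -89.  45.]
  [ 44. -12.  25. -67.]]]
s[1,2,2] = 25.0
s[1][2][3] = -67.0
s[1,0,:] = [-90.0, 27.0, 98.0, 41.0]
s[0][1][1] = 98.0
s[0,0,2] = -57.0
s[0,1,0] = 71.0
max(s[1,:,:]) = 98.0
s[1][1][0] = -38.0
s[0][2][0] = -80.0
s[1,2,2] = 25.0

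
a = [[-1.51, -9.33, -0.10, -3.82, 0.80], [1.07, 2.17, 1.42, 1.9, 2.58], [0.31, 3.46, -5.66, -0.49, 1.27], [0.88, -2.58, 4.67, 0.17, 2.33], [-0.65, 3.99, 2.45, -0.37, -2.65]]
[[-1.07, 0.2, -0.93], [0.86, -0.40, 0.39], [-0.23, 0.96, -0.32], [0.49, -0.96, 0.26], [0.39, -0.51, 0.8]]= a@[[-0.24,-0.05,-0.12],[0.11,-0.03,0.12],[0.12,-0.20,0.13],[0.14,0.04,0.00],[0.17,-0.03,0.03]]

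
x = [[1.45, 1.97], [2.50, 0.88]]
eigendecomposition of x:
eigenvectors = [[0.71, -0.62],[0.70, 0.79]]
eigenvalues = [3.4, -1.07]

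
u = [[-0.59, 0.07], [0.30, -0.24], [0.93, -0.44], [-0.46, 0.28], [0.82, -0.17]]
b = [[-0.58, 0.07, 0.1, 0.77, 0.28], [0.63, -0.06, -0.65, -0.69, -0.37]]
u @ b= [[0.39, -0.05, -0.1, -0.50, -0.19], [-0.33, 0.04, 0.19, 0.40, 0.17], [-0.82, 0.09, 0.38, 1.02, 0.42], [0.44, -0.05, -0.23, -0.55, -0.23], [-0.58, 0.07, 0.19, 0.75, 0.29]]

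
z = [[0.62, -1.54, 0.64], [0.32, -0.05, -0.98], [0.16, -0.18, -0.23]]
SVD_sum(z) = [[0.56, -1.5, 0.76],  [-0.09, 0.23, -0.12],  [0.03, -0.09, 0.04]] + [[0.06, -0.04, -0.12], [0.41, -0.28, -0.86], [0.13, -0.09, -0.27]] + [[0.0, 0.00, 0.00],[0.00, 0.0, 0.00],[-0.0, -0.00, -0.00]]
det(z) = -0.01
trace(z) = 0.34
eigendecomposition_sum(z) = [[(0.11-0j), (0.22-0j), (-0.92+0j)], [(0.07-0j), (0.13-0j), -0.55+0.00j], [0.04-0.00j, 0.08-0.00j, -0.31+0.00j]] + [[0.25+0.26j, (-0.88+1.55j), (0.78-3.47j)],[(0.13+0.06j), (-0.09+0.68j), (-0.22-1.34j)],[0.06+0.04j, (-0.13+0.35j), 0.04-0.74j]] + [[0.25-0.26j,-0.88-1.55j,0.78+3.47j], [0.13-0.06j,(-0.09-0.68j),(-0.22+1.34j)], [0.06-0.04j,-0.13-0.35j,0.04+0.74j]]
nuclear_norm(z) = 2.85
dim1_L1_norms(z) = [2.8, 1.35, 0.57]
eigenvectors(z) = [[0.83+0.00j, -0.92+0.00j, -0.92-0.00j], [(0.49+0j), -0.32+0.13j, -0.32-0.13j], [(0.28+0j), -0.19+0.03j, (-0.19-0.03j)]]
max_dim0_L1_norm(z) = 1.85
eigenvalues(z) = [(-0.07+0j), (0.21+0.2j), (0.21-0.2j)]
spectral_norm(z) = 1.80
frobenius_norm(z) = 2.08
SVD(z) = [[-0.99, -0.13, -0.1], [0.15, -0.95, -0.29], [-0.06, -0.30, 0.95]] @ diag([1.7981989543621684, 1.0527444883514652, 0.003092373913116766]) @ [[-0.32, 0.85, -0.43], [-0.41, 0.28, 0.87], [-0.86, -0.45, -0.26]]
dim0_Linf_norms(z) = [0.62, 1.54, 0.98]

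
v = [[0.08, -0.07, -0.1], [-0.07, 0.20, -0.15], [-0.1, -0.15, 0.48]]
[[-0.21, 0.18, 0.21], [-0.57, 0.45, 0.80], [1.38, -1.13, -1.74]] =v @ [[1.56, -1.13, -1.89], [0.12, -0.10, 0.43], [3.23, -2.62, -3.89]]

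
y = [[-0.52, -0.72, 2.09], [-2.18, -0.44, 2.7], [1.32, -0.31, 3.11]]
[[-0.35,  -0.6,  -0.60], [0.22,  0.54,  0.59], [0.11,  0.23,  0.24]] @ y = [[0.7, 0.70, -4.22],  [-0.51, -0.58, 3.75],  [-0.24, -0.25, 1.6]]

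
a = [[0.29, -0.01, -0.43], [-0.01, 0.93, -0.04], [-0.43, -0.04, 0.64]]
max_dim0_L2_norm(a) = 0.93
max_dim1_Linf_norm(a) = 0.93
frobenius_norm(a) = 1.32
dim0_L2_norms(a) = [0.52, 0.93, 0.77]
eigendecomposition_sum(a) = [[-0.0, -0.0, -0.00],[-0.0, -0.00, -0.0],[-0.00, -0.00, -0.00]] + [[0.16, -0.26, -0.22], [-0.26, 0.44, 0.37], [-0.22, 0.37, 0.31]] + [[0.13, 0.25, -0.21], [0.25, 0.49, -0.41], [-0.21, -0.41, 0.33]]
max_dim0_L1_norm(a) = 1.11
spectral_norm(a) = 0.96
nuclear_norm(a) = 1.86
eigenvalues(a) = [-0.0, 0.9, 0.96]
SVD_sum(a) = [[0.13, 0.25, -0.21], [0.25, 0.49, -0.41], [-0.21, -0.41, 0.33]] + [[0.16, -0.26, -0.22], [-0.26, 0.44, 0.37], [-0.22, 0.37, 0.31]] + [[-0.00, -0.00, -0.00], [-0.00, -0.0, -0.00], [-0.0, -0.00, -0.00]]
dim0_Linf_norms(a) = [0.43, 0.93, 0.64]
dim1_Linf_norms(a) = [0.43, 0.93, 0.64]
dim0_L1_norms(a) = [0.73, 0.98, 1.11]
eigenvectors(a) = [[0.83,0.42,-0.37], [0.03,-0.7,-0.72], [0.56,-0.58,0.59]]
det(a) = -0.00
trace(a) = 1.86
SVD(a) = [[-0.37, 0.42, 0.83], [-0.72, -0.7, 0.03], [0.59, -0.58, 0.56]] @ diag([0.957735307976708, 0.9025203679056789, 0.0002556758823876365]) @ [[-0.37, -0.72, 0.59],[0.42, -0.7, -0.58],[-0.83, -0.03, -0.56]]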